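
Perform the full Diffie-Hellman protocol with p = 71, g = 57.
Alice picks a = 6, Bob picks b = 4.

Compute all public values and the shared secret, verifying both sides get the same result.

Step 1: A = g^a mod p = 57^6 mod 71 = 57.
Step 2: B = g^b mod p = 57^4 mod 71 = 5.
Step 3: Alice computes s = B^a mod p = 5^6 mod 71 = 5.
Step 4: Bob computes s = A^b mod p = 57^4 mod 71 = 5.
Both sides agree: shared secret = 5.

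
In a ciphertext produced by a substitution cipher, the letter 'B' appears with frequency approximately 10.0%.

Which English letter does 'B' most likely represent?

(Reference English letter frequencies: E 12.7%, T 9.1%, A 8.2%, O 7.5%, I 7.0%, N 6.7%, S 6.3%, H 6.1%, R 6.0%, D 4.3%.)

Step 1: The observed frequency is 10.0%.
Step 2: Compare with English frequencies:
  E: 12.7% (difference: 2.7%)
  T: 9.1% (difference: 0.9%) <-- closest
  A: 8.2% (difference: 1.8%)
  O: 7.5% (difference: 2.5%)
  I: 7.0% (difference: 3.0%)
  N: 6.7% (difference: 3.3%)
  S: 6.3% (difference: 3.7%)
  H: 6.1% (difference: 3.9%)
  R: 6.0% (difference: 4.0%)
  D: 4.3% (difference: 5.7%)
Step 3: 'B' most likely represents 'T' (frequency 9.1%).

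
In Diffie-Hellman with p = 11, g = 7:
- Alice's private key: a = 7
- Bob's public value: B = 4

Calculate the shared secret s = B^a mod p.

Step 1: s = B^a mod p = 4^7 mod 11.
  4^1 mod 11 = 4
  4^2 mod 11 = (4 * 4) mod 11 = 5
  4^3 mod 11 = (5 * 4) mod 11 = 9
  4^4 mod 11 = (9 * 4) mod 11 = 3
  4^5 mod 11 = (3 * 4) mod 11 = 1
  4^6 mod 11 = (1 * 4) mod 11 = 4
  4^7 mod 11 = (4 * 4) mod 11 = 5
Result: shared secret = 5.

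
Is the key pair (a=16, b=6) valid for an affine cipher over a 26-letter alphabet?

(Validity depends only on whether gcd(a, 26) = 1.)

Step 1: Compute gcd(16, 26).
Step 2: gcd(16, 26) = 2.
Since gcd = 2 != 1, 16 shares a common factor with 26, so it cannot be used.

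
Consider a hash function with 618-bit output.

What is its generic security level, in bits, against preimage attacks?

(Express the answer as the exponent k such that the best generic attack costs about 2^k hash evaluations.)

Step 1: The hash has a 618-bit output.
Step 2: Preimage resistance means: given a digest h(x), it should be infeasible to find any input that hashes to it.
With a 618-bit output there are 2^618 possible digests, so a generic brute-force preimage search costs about 2^618 evaluations.
Step 3: Security level = 618 bits.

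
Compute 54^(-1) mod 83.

Step 1: We need x such that 54 * x = 1 (mod 83).
Step 2: Using the extended Euclidean algorithm or trial:
  54 * 20 = 1080 = 13 * 83 + 1.
Step 3: Since 1080 mod 83 = 1, the inverse is x = 20.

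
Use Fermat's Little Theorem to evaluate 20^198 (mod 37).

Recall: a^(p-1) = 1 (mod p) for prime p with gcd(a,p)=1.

Step 1: Since 37 is prime, by Fermat's Little Theorem: 20^36 = 1 (mod 37).
Step 2: Reduce exponent: 198 mod 36 = 18.
Step 3: So 20^198 = 20^18 (mod 37).
Step 4: 20^18 mod 37 = 36.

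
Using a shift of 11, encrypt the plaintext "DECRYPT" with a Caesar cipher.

Step 1: For each letter, shift forward by 11 positions (mod 26).
  D (position 3) -> position (3+11) mod 26 = 14 -> O
  E (position 4) -> position (4+11) mod 26 = 15 -> P
  C (position 2) -> position (2+11) mod 26 = 13 -> N
  R (position 17) -> position (17+11) mod 26 = 2 -> C
  Y (position 24) -> position (24+11) mod 26 = 9 -> J
  P (position 15) -> position (15+11) mod 26 = 0 -> A
  T (position 19) -> position (19+11) mod 26 = 4 -> E
Result: OPNCJAE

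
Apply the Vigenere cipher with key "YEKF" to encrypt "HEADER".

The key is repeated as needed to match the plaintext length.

Step 1: Repeat key to match plaintext length:
  Plaintext: HEADER
  Key:       YEKFYE
Step 2: Encrypt each letter:
  H(7) + Y(24) = (7+24) mod 26 = 5 = F
  E(4) + E(4) = (4+4) mod 26 = 8 = I
  A(0) + K(10) = (0+10) mod 26 = 10 = K
  D(3) + F(5) = (3+5) mod 26 = 8 = I
  E(4) + Y(24) = (4+24) mod 26 = 2 = C
  R(17) + E(4) = (17+4) mod 26 = 21 = V
Ciphertext: FIKICV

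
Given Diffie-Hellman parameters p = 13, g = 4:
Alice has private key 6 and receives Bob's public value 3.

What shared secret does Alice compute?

Step 1: s = B^a mod p = 3^6 mod 13.
  3^1 mod 13 = 3
  3^2 mod 13 = (3 * 3) mod 13 = 9
  3^3 mod 13 = (9 * 3) mod 13 = 1
  3^4 mod 13 = (1 * 3) mod 13 = 3
  3^5 mod 13 = (3 * 3) mod 13 = 9
  3^6 mod 13 = (9 * 3) mod 13 = 1
Result: shared secret = 1.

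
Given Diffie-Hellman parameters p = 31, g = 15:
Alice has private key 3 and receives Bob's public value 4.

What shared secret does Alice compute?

Step 1: s = B^a mod p = 4^3 mod 31.
  4^1 mod 31 = 4
  4^2 mod 31 = (4 * 4) mod 31 = 16
  4^3 mod 31 = (16 * 4) mod 31 = 2
Result: shared secret = 2.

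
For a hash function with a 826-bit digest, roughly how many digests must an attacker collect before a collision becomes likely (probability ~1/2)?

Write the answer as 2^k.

Step 1: The birthday paradox gives collision probability ~50% after sqrt(2^n) = 2^(n/2) hashes.
Step 2: For 826-bit output: 2^(826/2) = 2^413.
Step 3: Approximately 2^413 hash computations needed.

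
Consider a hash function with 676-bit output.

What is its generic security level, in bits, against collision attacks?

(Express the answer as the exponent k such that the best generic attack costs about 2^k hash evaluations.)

Step 1: The hash has a 676-bit output.
Step 2: Collision resistance means it should be infeasible to find any x != y with h(x) = h(y).
By the birthday bound, a generic collision search succeeds after about sqrt(2^676) = 2^(676/2) = 2^338 evaluations.
Step 3: Security level = 338 bits.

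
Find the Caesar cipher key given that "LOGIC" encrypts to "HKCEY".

Step 1: Compare first letters: L (position 11) -> H (position 7).
Step 2: Shift = (7 - 11) mod 26 = 22.
The shift value is 22.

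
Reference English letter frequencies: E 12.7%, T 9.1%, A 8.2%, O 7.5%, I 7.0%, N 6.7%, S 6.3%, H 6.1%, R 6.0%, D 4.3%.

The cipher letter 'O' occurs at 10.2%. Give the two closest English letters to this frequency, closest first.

Step 1: Observed frequency of 'O' is 10.2%.
Step 2: Compute distances to each reference frequency and sort:
  T (9.1%): difference = 1.1% <-- BEST
  A (8.2%): difference = 2.0% <-- RUNNER-UP
  E (12.7%): difference = 2.5%
  O (7.5%): difference = 2.7%
  I (7.0%): difference = 3.2%
Step 3: Most likely is 'T' (9.1%, diff 1.1%); second most likely is 'A' (8.2%, diff 2.0%).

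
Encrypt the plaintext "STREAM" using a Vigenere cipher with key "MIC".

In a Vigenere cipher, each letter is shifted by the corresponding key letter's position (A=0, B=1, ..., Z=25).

Step 1: Repeat key to match plaintext length:
  Plaintext: STREAM
  Key:       MICMIC
Step 2: Encrypt each letter:
  S(18) + M(12) = (18+12) mod 26 = 4 = E
  T(19) + I(8) = (19+8) mod 26 = 1 = B
  R(17) + C(2) = (17+2) mod 26 = 19 = T
  E(4) + M(12) = (4+12) mod 26 = 16 = Q
  A(0) + I(8) = (0+8) mod 26 = 8 = I
  M(12) + C(2) = (12+2) mod 26 = 14 = O
Ciphertext: EBTQIO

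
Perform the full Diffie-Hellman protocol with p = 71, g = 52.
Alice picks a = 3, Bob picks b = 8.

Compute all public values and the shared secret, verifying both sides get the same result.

Step 1: A = g^a mod p = 52^3 mod 71 = 28.
Step 2: B = g^b mod p = 52^8 mod 71 = 18.
Step 3: Alice computes s = B^a mod p = 18^3 mod 71 = 10.
Step 4: Bob computes s = A^b mod p = 28^8 mod 71 = 10.
Both sides agree: shared secret = 10.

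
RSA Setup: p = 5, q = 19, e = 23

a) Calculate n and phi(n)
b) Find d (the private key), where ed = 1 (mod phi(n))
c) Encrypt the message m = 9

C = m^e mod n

Step 1: n = 5 * 19 = 95.
Step 2: phi(n) = (5-1)(19-1) = 4 * 18 = 72.
Step 3: Find d = 23^(-1) mod 72 = 47.
  Verify: 23 * 47 = 1081 = 1 (mod 72).
Step 4: C = 9^23 mod 95 = 54.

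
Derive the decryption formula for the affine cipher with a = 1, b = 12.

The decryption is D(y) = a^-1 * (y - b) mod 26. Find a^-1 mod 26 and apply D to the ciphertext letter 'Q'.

Step 1: Find a^-1, the modular inverse of 1 mod 26.
Step 2: We need 1 * a^-1 = 1 (mod 26).
Step 3: 1 * 1 = 1 = 0 * 26 + 1, so a^-1 = 1.
Step 4: D(y) = 1(y - 12) mod 26.
Step 5: Apply to 'Q' (y = 16): D(16) = 1 * (16 - 12) mod 26 = 1 * 4 mod 26 = 4 -> 'E'.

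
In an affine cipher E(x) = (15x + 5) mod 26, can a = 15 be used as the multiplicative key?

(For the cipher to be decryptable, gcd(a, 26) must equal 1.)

Step 1: Compute gcd(15, 26).
Step 2: gcd(15, 26) = 1.
Since gcd = 1, 15 is coprime with 26, so it is a valid key.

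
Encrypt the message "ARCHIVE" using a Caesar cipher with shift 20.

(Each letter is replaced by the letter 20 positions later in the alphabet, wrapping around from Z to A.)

Step 1: For each letter, shift forward by 20 positions (mod 26).
  A (position 0) -> position (0+20) mod 26 = 20 -> U
  R (position 17) -> position (17+20) mod 26 = 11 -> L
  C (position 2) -> position (2+20) mod 26 = 22 -> W
  H (position 7) -> position (7+20) mod 26 = 1 -> B
  I (position 8) -> position (8+20) mod 26 = 2 -> C
  V (position 21) -> position (21+20) mod 26 = 15 -> P
  E (position 4) -> position (4+20) mod 26 = 24 -> Y
Result: ULWBCPY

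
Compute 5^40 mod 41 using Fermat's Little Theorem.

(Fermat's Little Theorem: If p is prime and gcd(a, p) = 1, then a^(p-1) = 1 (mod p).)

Step 1: Since 41 is prime, by Fermat's Little Theorem: 5^40 = 1 (mod 41).
Step 2: Reduce exponent: 40 mod 40 = 0.
Step 3: So 5^40 = 5^0 (mod 41).
Step 4: 5^0 mod 41 = 1.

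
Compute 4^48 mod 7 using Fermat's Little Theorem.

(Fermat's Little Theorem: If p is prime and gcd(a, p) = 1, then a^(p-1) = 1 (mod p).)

Step 1: Since 7 is prime, by Fermat's Little Theorem: 4^6 = 1 (mod 7).
Step 2: Reduce exponent: 48 mod 6 = 0.
Step 3: So 4^48 = 4^0 (mod 7).
Step 4: 4^0 mod 7 = 1.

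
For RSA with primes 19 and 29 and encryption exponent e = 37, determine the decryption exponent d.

Step 1: n = 19 * 29 = 551.
Step 2: phi(n) = 18 * 28 = 504.
Step 3: Find d such that 37 * d = 1 (mod 504).
Step 4: d = 37^(-1) mod 504 = 109.
Verification: 37 * 109 = 4033 = 8 * 504 + 1.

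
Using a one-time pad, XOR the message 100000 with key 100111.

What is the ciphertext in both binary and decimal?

Step 1: Write out the XOR operation bit by bit:
  Message: 100000
  Key:     100111
  XOR:     000111
Step 2: Convert to decimal: 000111 = 7.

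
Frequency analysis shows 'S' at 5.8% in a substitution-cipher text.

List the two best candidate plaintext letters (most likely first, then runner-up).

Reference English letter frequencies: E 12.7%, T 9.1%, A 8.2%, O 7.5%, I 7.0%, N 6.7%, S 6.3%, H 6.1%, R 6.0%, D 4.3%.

Step 1: Observed frequency of 'S' is 5.8%.
Step 2: Compute distances to each reference frequency and sort:
  R (6.0%): difference = 0.2% <-- BEST
  H (6.1%): difference = 0.3% <-- RUNNER-UP
  S (6.3%): difference = 0.5%
  N (6.7%): difference = 0.9%
  I (7.0%): difference = 1.2%
Step 3: Most likely is 'R' (6.0%, diff 0.2%); second most likely is 'H' (6.1%, diff 0.3%).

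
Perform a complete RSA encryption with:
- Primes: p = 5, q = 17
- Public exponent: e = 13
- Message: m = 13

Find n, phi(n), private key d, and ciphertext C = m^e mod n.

Step 1: n = 5 * 17 = 85.
Step 2: phi(n) = (5-1)(17-1) = 4 * 16 = 64.
Step 3: Find d = 13^(-1) mod 64 = 5.
  Verify: 13 * 5 = 65 = 1 (mod 64).
Step 4: C = 13^13 mod 85 = 13.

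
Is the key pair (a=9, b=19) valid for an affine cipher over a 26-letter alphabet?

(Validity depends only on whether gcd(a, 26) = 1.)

Step 1: Compute gcd(9, 26).
Step 2: gcd(9, 26) = 1.
Since gcd = 1, 9 is coprime with 26, so it is a valid key.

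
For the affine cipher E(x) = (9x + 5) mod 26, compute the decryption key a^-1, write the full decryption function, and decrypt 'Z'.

Step 1: Find a^-1, the modular inverse of 9 mod 26.
Step 2: We need 9 * a^-1 = 1 (mod 26).
Step 3: 9 * 3 = 27 = 1 * 26 + 1, so a^-1 = 3.
Step 4: D(y) = 3(y - 5) mod 26.
Step 5: Apply to 'Z' (y = 25): D(25) = 3 * (25 - 5) mod 26 = 3 * 20 mod 26 = 8 -> 'I'.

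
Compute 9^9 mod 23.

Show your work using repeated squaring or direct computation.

Step 1: Compute 9^9 mod 23 step by step, reducing modulo 23 at each step.
  9^1 mod 23 = 9
  9^2 mod 23 = (9 * 9) mod 23 = 12
  9^3 mod 23 = (12 * 9) mod 23 = 16
  9^4 mod 23 = (16 * 9) mod 23 = 6
  9^5 mod 23 = (6 * 9) mod 23 = 8
  9^6 mod 23 = (8 * 9) mod 23 = 3
  9^7 mod 23 = (3 * 9) mod 23 = 4
  9^8 mod 23 = (4 * 9) mod 23 = 13
  9^9 mod 23 = (13 * 9) mod 23 = 2
Step 2: Result = 2.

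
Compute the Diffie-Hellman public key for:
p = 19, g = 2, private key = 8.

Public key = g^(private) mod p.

Step 1: A = g^a mod p = 2^8 mod 19.
  2^1 mod 19 = 2
  2^2 mod 19 = (2 * 2) mod 19 = 4
  2^3 mod 19 = (4 * 2) mod 19 = 8
  2^4 mod 19 = (8 * 2) mod 19 = 16
  2^5 mod 19 = (16 * 2) mod 19 = 13
  2^6 mod 19 = (13 * 2) mod 19 = 7
  2^7 mod 19 = (7 * 2) mod 19 = 14
  2^8 mod 19 = (14 * 2) mod 19 = 9
Result: A = 9.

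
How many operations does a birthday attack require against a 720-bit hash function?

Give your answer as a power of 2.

Step 1: The birthday paradox gives collision probability ~50% after sqrt(2^n) = 2^(n/2) hashes.
Step 2: For 720-bit output: 2^(720/2) = 2^360.
Step 3: Approximately 2^360 hash computations needed.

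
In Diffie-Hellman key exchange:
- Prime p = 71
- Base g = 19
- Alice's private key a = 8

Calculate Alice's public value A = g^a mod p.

Step 1: A = g^a mod p = 19^8 mod 71.
  19^1 mod 71 = 19
  19^2 mod 71 = (19 * 19) mod 71 = 6
  19^3 mod 71 = (6 * 19) mod 71 = 43
  19^4 mod 71 = (43 * 19) mod 71 = 36
  19^5 mod 71 = (36 * 19) mod 71 = 45
  19^6 mod 71 = (45 * 19) mod 71 = 3
  19^7 mod 71 = (3 * 19) mod 71 = 57
  19^8 mod 71 = (57 * 19) mod 71 = 18
Result: A = 18.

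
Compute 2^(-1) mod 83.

Step 1: We need x such that 2 * x = 1 (mod 83).
Step 2: Using the extended Euclidean algorithm or trial:
  2 * 42 = 84 = 1 * 83 + 1.
Step 3: Since 84 mod 83 = 1, the inverse is x = 42.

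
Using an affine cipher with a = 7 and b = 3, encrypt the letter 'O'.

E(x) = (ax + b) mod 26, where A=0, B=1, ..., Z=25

Step 1: Convert 'O' to number: x = 14.
Step 2: E(14) = (7 * 14 + 3) mod 26 = 101 mod 26 = 23.
Step 3: Convert 23 back to letter: X.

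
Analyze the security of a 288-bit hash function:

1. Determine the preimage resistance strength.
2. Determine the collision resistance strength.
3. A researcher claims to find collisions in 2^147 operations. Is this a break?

Step 1: Preimage resistance requires brute-force of 2^288 operations.
Step 2: Collision resistance (birthday bound) = 2^(288/2) = 2^144.
Step 3: The claimed attack costs 2^147 operations.
Step 4: Since 2^147 >= 2^144, the claimed attack is no faster than the generic birthday attack, so this does not break collision resistance.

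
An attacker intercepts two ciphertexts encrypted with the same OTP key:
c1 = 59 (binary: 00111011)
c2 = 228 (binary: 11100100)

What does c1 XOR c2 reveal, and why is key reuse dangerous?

Step 1: c1 XOR c2 = (m1 XOR k) XOR (m2 XOR k).
Step 2: By XOR associativity/commutativity: = m1 XOR m2 XOR k XOR k = m1 XOR m2.
Step 3: 00111011 XOR 11100100 = 11011111 = 223.
Step 4: The key cancels out! An attacker learns m1 XOR m2 = 223, revealing the relationship between plaintexts.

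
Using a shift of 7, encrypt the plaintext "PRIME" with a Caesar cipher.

Step 1: For each letter, shift forward by 7 positions (mod 26).
  P (position 15) -> position (15+7) mod 26 = 22 -> W
  R (position 17) -> position (17+7) mod 26 = 24 -> Y
  I (position 8) -> position (8+7) mod 26 = 15 -> P
  M (position 12) -> position (12+7) mod 26 = 19 -> T
  E (position 4) -> position (4+7) mod 26 = 11 -> L
Result: WYPTL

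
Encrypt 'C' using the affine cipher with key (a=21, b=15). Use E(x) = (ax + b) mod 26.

Step 1: Convert 'C' to number: x = 2.
Step 2: E(2) = (21 * 2 + 15) mod 26 = 57 mod 26 = 5.
Step 3: Convert 5 back to letter: F.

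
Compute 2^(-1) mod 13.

Step 1: We need x such that 2 * x = 1 (mod 13).
Step 2: Using the extended Euclidean algorithm or trial:
  2 * 7 = 14 = 1 * 13 + 1.
Step 3: Since 14 mod 13 = 1, the inverse is x = 7.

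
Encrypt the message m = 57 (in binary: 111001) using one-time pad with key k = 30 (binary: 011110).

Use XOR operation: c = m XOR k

Step 1: Write out the XOR operation bit by bit:
  Message: 111001
  Key:     011110
  XOR:     100111
Step 2: Convert to decimal: 100111 = 39.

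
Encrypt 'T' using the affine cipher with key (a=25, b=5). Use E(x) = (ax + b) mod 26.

Step 1: Convert 'T' to number: x = 19.
Step 2: E(19) = (25 * 19 + 5) mod 26 = 480 mod 26 = 12.
Step 3: Convert 12 back to letter: M.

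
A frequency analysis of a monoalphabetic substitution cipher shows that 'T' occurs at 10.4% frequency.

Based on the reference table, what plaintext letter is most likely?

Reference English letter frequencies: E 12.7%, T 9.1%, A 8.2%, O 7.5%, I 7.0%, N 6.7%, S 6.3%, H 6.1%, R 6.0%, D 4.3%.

Step 1: The observed frequency is 10.4%.
Step 2: Compare with English frequencies:
  E: 12.7% (difference: 2.3%)
  T: 9.1% (difference: 1.3%) <-- closest
  A: 8.2% (difference: 2.2%)
  O: 7.5% (difference: 2.9%)
  I: 7.0% (difference: 3.4%)
  N: 6.7% (difference: 3.7%)
  S: 6.3% (difference: 4.1%)
  H: 6.1% (difference: 4.3%)
  R: 6.0% (difference: 4.4%)
  D: 4.3% (difference: 6.1%)
Step 3: 'T' most likely represents 'T' (frequency 9.1%).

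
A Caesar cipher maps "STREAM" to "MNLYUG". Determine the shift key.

Step 1: Compare first letters: S (position 18) -> M (position 12).
Step 2: Shift = (12 - 18) mod 26 = 20.
The shift value is 20.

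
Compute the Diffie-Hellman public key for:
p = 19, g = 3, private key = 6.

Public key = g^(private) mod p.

Step 1: A = g^a mod p = 3^6 mod 19.
  3^1 mod 19 = 3
  3^2 mod 19 = (3 * 3) mod 19 = 9
  3^3 mod 19 = (9 * 3) mod 19 = 8
  3^4 mod 19 = (8 * 3) mod 19 = 5
  3^5 mod 19 = (5 * 3) mod 19 = 15
  3^6 mod 19 = (15 * 3) mod 19 = 7
Result: A = 7.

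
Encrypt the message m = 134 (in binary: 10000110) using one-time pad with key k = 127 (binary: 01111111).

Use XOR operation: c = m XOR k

Step 1: Write out the XOR operation bit by bit:
  Message: 10000110
  Key:     01111111
  XOR:     11111001
Step 2: Convert to decimal: 11111001 = 249.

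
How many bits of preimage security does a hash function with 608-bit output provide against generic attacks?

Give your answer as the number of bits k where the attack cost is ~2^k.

Step 1: The hash has a 608-bit output.
Step 2: Preimage resistance means: given a digest h(x), it should be infeasible to find any input that hashes to it.
With a 608-bit output there are 2^608 possible digests, so a generic brute-force preimage search costs about 2^608 evaluations.
Step 3: Security level = 608 bits.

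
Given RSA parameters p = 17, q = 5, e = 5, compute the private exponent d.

Step 1: n = 17 * 5 = 85.
Step 2: phi(n) = 16 * 4 = 64.
Step 3: Find d such that 5 * d = 1 (mod 64).
Step 4: d = 5^(-1) mod 64 = 13.
Verification: 5 * 13 = 65 = 1 * 64 + 1.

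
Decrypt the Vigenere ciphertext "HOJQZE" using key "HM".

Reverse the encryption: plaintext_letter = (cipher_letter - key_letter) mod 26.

Step 1: Extend key: HMHMHM
Step 2: Decrypt each letter (c - k) mod 26:
  H(7) - H(7) = (7-7) mod 26 = 0 = A
  O(14) - M(12) = (14-12) mod 26 = 2 = C
  J(9) - H(7) = (9-7) mod 26 = 2 = C
  Q(16) - M(12) = (16-12) mod 26 = 4 = E
  Z(25) - H(7) = (25-7) mod 26 = 18 = S
  E(4) - M(12) = (4-12) mod 26 = 18 = S
Plaintext: ACCESS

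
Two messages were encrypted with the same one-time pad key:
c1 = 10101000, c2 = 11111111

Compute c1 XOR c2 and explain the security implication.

Step 1: c1 XOR c2 = (m1 XOR k) XOR (m2 XOR k).
Step 2: By XOR associativity/commutativity: = m1 XOR m2 XOR k XOR k = m1 XOR m2.
Step 3: 10101000 XOR 11111111 = 01010111 = 87.
Step 4: The key cancels out! An attacker learns m1 XOR m2 = 87, revealing the relationship between plaintexts.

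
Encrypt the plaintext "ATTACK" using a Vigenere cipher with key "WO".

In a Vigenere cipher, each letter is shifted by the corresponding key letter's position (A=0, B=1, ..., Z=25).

Step 1: Repeat key to match plaintext length:
  Plaintext: ATTACK
  Key:       WOWOWO
Step 2: Encrypt each letter:
  A(0) + W(22) = (0+22) mod 26 = 22 = W
  T(19) + O(14) = (19+14) mod 26 = 7 = H
  T(19) + W(22) = (19+22) mod 26 = 15 = P
  A(0) + O(14) = (0+14) mod 26 = 14 = O
  C(2) + W(22) = (2+22) mod 26 = 24 = Y
  K(10) + O(14) = (10+14) mod 26 = 24 = Y
Ciphertext: WHPOYY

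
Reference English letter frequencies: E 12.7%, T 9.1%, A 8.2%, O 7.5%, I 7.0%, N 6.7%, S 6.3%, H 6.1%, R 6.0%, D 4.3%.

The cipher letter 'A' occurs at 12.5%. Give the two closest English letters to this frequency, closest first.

Step 1: Observed frequency of 'A' is 12.5%.
Step 2: Compute distances to each reference frequency and sort:
  E (12.7%): difference = 0.2% <-- BEST
  T (9.1%): difference = 3.4% <-- RUNNER-UP
  A (8.2%): difference = 4.3%
  O (7.5%): difference = 5.0%
  I (7.0%): difference = 5.5%
Step 3: Most likely is 'E' (12.7%, diff 0.2%); second most likely is 'T' (9.1%, diff 3.4%).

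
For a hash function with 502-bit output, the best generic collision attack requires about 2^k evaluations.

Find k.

Step 1: The hash has a 502-bit output.
Step 2: Collision resistance means it should be infeasible to find any x != y with h(x) = h(y).
By the birthday bound, a generic collision search succeeds after about sqrt(2^502) = 2^(502/2) = 2^251 evaluations.
Step 3: Security level = 251 bits.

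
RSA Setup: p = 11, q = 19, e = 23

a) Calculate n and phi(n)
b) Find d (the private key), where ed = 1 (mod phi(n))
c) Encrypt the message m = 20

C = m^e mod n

Step 1: n = 11 * 19 = 209.
Step 2: phi(n) = (11-1)(19-1) = 10 * 18 = 180.
Step 3: Find d = 23^(-1) mod 180 = 47.
  Verify: 23 * 47 = 1081 = 1 (mod 180).
Step 4: C = 20^23 mod 209 = 58.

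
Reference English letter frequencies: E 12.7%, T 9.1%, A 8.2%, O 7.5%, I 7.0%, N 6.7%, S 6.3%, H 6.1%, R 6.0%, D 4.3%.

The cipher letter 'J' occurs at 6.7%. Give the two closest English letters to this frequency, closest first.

Step 1: Observed frequency of 'J' is 6.7%.
Step 2: Compute distances to each reference frequency and sort:
  N (6.7%): difference = 0.0% <-- BEST
  I (7.0%): difference = 0.3% <-- RUNNER-UP
  S (6.3%): difference = 0.4%
  H (6.1%): difference = 0.6%
  R (6.0%): difference = 0.7%
Step 3: Most likely is 'N' (6.7%, diff 0.0%); second most likely is 'I' (7.0%, diff 0.3%).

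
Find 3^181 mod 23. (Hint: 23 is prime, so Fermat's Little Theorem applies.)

Step 1: Since 23 is prime, by Fermat's Little Theorem: 3^22 = 1 (mod 23).
Step 2: Reduce exponent: 181 mod 22 = 5.
Step 3: So 3^181 = 3^5 (mod 23).
Step 4: 3^5 mod 23 = 13.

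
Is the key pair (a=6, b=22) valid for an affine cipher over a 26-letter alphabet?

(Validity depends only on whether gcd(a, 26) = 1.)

Step 1: Compute gcd(6, 26).
Step 2: gcd(6, 26) = 2.
Since gcd = 2 != 1, 6 shares a common factor with 26, so it cannot be used.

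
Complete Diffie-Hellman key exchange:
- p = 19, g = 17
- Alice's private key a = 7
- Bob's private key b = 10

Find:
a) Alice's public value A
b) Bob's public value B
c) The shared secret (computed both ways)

Step 1: A = g^a mod p = 17^7 mod 19 = 5.
Step 2: B = g^b mod p = 17^10 mod 19 = 17.
Step 3: Alice computes s = B^a mod p = 17^7 mod 19 = 5.
Step 4: Bob computes s = A^b mod p = 5^10 mod 19 = 5.
Both sides agree: shared secret = 5.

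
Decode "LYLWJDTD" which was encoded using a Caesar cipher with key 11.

Step 1: Reverse the shift by subtracting 11 from each letter position.
  L (position 11) -> position (11-11) mod 26 = 0 -> A
  Y (position 24) -> position (24-11) mod 26 = 13 -> N
  L (position 11) -> position (11-11) mod 26 = 0 -> A
  W (position 22) -> position (22-11) mod 26 = 11 -> L
  J (position 9) -> position (9-11) mod 26 = 24 -> Y
  D (position 3) -> position (3-11) mod 26 = 18 -> S
  T (position 19) -> position (19-11) mod 26 = 8 -> I
  D (position 3) -> position (3-11) mod 26 = 18 -> S
Decrypted message: ANALYSIS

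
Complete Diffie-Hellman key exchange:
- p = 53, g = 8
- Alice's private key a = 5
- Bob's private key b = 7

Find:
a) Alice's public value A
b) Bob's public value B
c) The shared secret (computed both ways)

Step 1: A = g^a mod p = 8^5 mod 53 = 14.
Step 2: B = g^b mod p = 8^7 mod 53 = 48.
Step 3: Alice computes s = B^a mod p = 48^5 mod 53 = 2.
Step 4: Bob computes s = A^b mod p = 14^7 mod 53 = 2.
Both sides agree: shared secret = 2.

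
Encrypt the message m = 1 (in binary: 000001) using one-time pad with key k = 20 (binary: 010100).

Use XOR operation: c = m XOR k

Step 1: Write out the XOR operation bit by bit:
  Message: 000001
  Key:     010100
  XOR:     010101
Step 2: Convert to decimal: 010101 = 21.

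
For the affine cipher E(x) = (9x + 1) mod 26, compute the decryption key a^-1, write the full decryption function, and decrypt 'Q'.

Step 1: Find a^-1, the modular inverse of 9 mod 26.
Step 2: We need 9 * a^-1 = 1 (mod 26).
Step 3: 9 * 3 = 27 = 1 * 26 + 1, so a^-1 = 3.
Step 4: D(y) = 3(y - 1) mod 26.
Step 5: Apply to 'Q' (y = 16): D(16) = 3 * (16 - 1) mod 26 = 3 * 15 mod 26 = 19 -> 'T'.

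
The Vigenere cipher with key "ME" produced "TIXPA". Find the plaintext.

Step 1: Extend key: MEMEM
Step 2: Decrypt each letter (c - k) mod 26:
  T(19) - M(12) = (19-12) mod 26 = 7 = H
  I(8) - E(4) = (8-4) mod 26 = 4 = E
  X(23) - M(12) = (23-12) mod 26 = 11 = L
  P(15) - E(4) = (15-4) mod 26 = 11 = L
  A(0) - M(12) = (0-12) mod 26 = 14 = O
Plaintext: HELLO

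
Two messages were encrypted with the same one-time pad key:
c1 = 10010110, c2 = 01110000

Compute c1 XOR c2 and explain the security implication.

Step 1: c1 XOR c2 = (m1 XOR k) XOR (m2 XOR k).
Step 2: By XOR associativity/commutativity: = m1 XOR m2 XOR k XOR k = m1 XOR m2.
Step 3: 10010110 XOR 01110000 = 11100110 = 230.
Step 4: The key cancels out! An attacker learns m1 XOR m2 = 230, revealing the relationship between plaintexts.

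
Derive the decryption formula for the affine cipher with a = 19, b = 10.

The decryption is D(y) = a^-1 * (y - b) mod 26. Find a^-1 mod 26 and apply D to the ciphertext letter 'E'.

Step 1: Find a^-1, the modular inverse of 19 mod 26.
Step 2: We need 19 * a^-1 = 1 (mod 26).
Step 3: 19 * 11 = 209 = 8 * 26 + 1, so a^-1 = 11.
Step 4: D(y) = 11(y - 10) mod 26.
Step 5: Apply to 'E' (y = 4): D(4) = 11 * (4 - 10) mod 26 = 11 * -6 mod 26 = 12 -> 'M'.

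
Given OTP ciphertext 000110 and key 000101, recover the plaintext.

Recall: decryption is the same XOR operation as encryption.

Step 1: XOR ciphertext with key:
  Ciphertext: 000110
  Key:        000101
  XOR:        000011
Step 2: Plaintext = 000011 = 3 in decimal.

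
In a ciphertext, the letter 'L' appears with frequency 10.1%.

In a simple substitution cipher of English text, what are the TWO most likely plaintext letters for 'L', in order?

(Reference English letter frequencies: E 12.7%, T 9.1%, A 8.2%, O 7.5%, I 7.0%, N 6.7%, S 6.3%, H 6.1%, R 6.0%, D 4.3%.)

Step 1: Observed frequency of 'L' is 10.1%.
Step 2: Compute distances to each reference frequency and sort:
  T (9.1%): difference = 1.0% <-- BEST
  A (8.2%): difference = 1.9% <-- RUNNER-UP
  E (12.7%): difference = 2.6%
  O (7.5%): difference = 2.6%
  I (7.0%): difference = 3.1%
Step 3: Most likely is 'T' (9.1%, diff 1.0%); second most likely is 'A' (8.2%, diff 1.9%).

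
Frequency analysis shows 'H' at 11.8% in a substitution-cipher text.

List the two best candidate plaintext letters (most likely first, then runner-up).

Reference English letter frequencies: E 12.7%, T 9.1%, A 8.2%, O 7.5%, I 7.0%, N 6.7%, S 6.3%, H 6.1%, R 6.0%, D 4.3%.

Step 1: Observed frequency of 'H' is 11.8%.
Step 2: Compute distances to each reference frequency and sort:
  E (12.7%): difference = 0.9% <-- BEST
  T (9.1%): difference = 2.7% <-- RUNNER-UP
  A (8.2%): difference = 3.6%
  O (7.5%): difference = 4.3%
  I (7.0%): difference = 4.8%
Step 3: Most likely is 'E' (12.7%, diff 0.9%); second most likely is 'T' (9.1%, diff 2.7%).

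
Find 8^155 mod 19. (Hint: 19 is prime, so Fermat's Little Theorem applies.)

Step 1: Since 19 is prime, by Fermat's Little Theorem: 8^18 = 1 (mod 19).
Step 2: Reduce exponent: 155 mod 18 = 11.
Step 3: So 8^155 = 8^11 (mod 19).
Step 4: 8^11 mod 19 = 12.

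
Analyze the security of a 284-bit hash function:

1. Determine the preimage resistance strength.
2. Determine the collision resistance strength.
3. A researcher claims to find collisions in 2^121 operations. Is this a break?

Step 1: Preimage resistance requires brute-force of 2^284 operations.
Step 2: Collision resistance (birthday bound) = 2^(284/2) = 2^142.
Step 3: The claimed attack costs 2^121 operations.
Step 4: Since 2^121 < 2^142, the claimed attack beats the generic birthday bound, so collision resistance is broken.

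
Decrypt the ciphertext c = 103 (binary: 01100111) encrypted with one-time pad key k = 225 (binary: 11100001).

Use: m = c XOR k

Step 1: XOR ciphertext with key:
  Ciphertext: 01100111
  Key:        11100001
  XOR:        10000110
Step 2: Plaintext = 10000110 = 134 in decimal.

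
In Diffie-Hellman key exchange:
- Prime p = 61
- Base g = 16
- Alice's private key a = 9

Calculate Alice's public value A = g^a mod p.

Step 1: A = g^a mod p = 16^9 mod 61.
  16^1 mod 61 = 16
  16^2 mod 61 = (16 * 16) mod 61 = 12
  16^3 mod 61 = (12 * 16) mod 61 = 9
  16^4 mod 61 = (9 * 16) mod 61 = 22
  16^5 mod 61 = (22 * 16) mod 61 = 47
  16^6 mod 61 = (47 * 16) mod 61 = 20
  16^7 mod 61 = (20 * 16) mod 61 = 15
  16^8 mod 61 = (15 * 16) mod 61 = 57
  16^9 mod 61 = (57 * 16) mod 61 = 58
Result: A = 58.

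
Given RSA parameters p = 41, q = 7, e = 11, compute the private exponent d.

Step 1: n = 41 * 7 = 287.
Step 2: phi(n) = 40 * 6 = 240.
Step 3: Find d such that 11 * d = 1 (mod 240).
Step 4: d = 11^(-1) mod 240 = 131.
Verification: 11 * 131 = 1441 = 6 * 240 + 1.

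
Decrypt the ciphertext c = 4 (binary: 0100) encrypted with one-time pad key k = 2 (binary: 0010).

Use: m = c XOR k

Step 1: XOR ciphertext with key:
  Ciphertext: 0100
  Key:        0010
  XOR:        0110
Step 2: Plaintext = 0110 = 6 in decimal.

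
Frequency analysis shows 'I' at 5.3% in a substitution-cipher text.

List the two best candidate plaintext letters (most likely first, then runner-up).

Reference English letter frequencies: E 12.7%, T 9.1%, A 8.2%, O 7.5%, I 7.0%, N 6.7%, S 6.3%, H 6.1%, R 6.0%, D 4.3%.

Step 1: Observed frequency of 'I' is 5.3%.
Step 2: Compute distances to each reference frequency and sort:
  R (6.0%): difference = 0.7% <-- BEST
  H (6.1%): difference = 0.8% <-- RUNNER-UP
  S (6.3%): difference = 1.0%
  D (4.3%): difference = 1.0%
  N (6.7%): difference = 1.4%
Step 3: Most likely is 'R' (6.0%, diff 0.7%); second most likely is 'H' (6.1%, diff 0.8%).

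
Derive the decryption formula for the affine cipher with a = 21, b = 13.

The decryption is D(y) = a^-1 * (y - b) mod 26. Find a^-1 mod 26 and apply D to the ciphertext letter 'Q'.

Step 1: Find a^-1, the modular inverse of 21 mod 26.
Step 2: We need 21 * a^-1 = 1 (mod 26).
Step 3: 21 * 5 = 105 = 4 * 26 + 1, so a^-1 = 5.
Step 4: D(y) = 5(y - 13) mod 26.
Step 5: Apply to 'Q' (y = 16): D(16) = 5 * (16 - 13) mod 26 = 5 * 3 mod 26 = 15 -> 'P'.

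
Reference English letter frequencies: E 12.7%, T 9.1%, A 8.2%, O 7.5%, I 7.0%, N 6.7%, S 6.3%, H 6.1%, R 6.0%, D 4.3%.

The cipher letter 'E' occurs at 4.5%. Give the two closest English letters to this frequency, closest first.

Step 1: Observed frequency of 'E' is 4.5%.
Step 2: Compute distances to each reference frequency and sort:
  D (4.3%): difference = 0.2% <-- BEST
  R (6.0%): difference = 1.5% <-- RUNNER-UP
  H (6.1%): difference = 1.6%
  S (6.3%): difference = 1.8%
  N (6.7%): difference = 2.2%
Step 3: Most likely is 'D' (4.3%, diff 0.2%); second most likely is 'R' (6.0%, diff 1.5%).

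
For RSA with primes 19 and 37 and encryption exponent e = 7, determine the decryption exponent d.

Step 1: n = 19 * 37 = 703.
Step 2: phi(n) = 18 * 36 = 648.
Step 3: Find d such that 7 * d = 1 (mod 648).
Step 4: d = 7^(-1) mod 648 = 463.
Verification: 7 * 463 = 3241 = 5 * 648 + 1.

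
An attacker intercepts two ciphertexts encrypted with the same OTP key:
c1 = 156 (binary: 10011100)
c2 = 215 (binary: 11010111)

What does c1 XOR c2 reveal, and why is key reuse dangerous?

Step 1: c1 XOR c2 = (m1 XOR k) XOR (m2 XOR k).
Step 2: By XOR associativity/commutativity: = m1 XOR m2 XOR k XOR k = m1 XOR m2.
Step 3: 10011100 XOR 11010111 = 01001011 = 75.
Step 4: The key cancels out! An attacker learns m1 XOR m2 = 75, revealing the relationship between plaintexts.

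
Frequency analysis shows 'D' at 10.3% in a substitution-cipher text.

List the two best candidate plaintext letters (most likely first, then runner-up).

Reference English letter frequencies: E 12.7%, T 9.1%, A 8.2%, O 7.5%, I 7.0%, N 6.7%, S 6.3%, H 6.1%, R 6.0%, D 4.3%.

Step 1: Observed frequency of 'D' is 10.3%.
Step 2: Compute distances to each reference frequency and sort:
  T (9.1%): difference = 1.2% <-- BEST
  A (8.2%): difference = 2.1% <-- RUNNER-UP
  E (12.7%): difference = 2.4%
  O (7.5%): difference = 2.8%
  I (7.0%): difference = 3.3%
Step 3: Most likely is 'T' (9.1%, diff 1.2%); second most likely is 'A' (8.2%, diff 2.1%).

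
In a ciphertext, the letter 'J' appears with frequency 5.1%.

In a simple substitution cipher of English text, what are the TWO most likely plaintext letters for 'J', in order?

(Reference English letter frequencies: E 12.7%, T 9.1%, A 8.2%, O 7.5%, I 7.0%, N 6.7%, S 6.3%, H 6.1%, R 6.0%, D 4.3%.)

Step 1: Observed frequency of 'J' is 5.1%.
Step 2: Compute distances to each reference frequency and sort:
  D (4.3%): difference = 0.8% <-- BEST
  R (6.0%): difference = 0.9% <-- RUNNER-UP
  H (6.1%): difference = 1.0%
  S (6.3%): difference = 1.2%
  N (6.7%): difference = 1.6%
Step 3: Most likely is 'D' (4.3%, diff 0.8%); second most likely is 'R' (6.0%, diff 0.9%).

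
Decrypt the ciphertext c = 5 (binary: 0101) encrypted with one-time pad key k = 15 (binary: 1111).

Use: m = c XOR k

Step 1: XOR ciphertext with key:
  Ciphertext: 0101
  Key:        1111
  XOR:        1010
Step 2: Plaintext = 1010 = 10 in decimal.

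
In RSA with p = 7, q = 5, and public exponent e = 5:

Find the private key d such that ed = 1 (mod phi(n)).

Step 1: n = 7 * 5 = 35.
Step 2: phi(n) = 6 * 4 = 24.
Step 3: Find d such that 5 * d = 1 (mod 24).
Step 4: d = 5^(-1) mod 24 = 5.
Verification: 5 * 5 = 25 = 1 * 24 + 1.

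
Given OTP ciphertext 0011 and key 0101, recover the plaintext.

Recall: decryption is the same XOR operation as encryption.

Step 1: XOR ciphertext with key:
  Ciphertext: 0011
  Key:        0101
  XOR:        0110
Step 2: Plaintext = 0110 = 6 in decimal.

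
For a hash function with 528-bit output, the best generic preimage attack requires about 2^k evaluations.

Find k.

Step 1: The hash has a 528-bit output.
Step 2: Preimage resistance means: given a digest h(x), it should be infeasible to find any input that hashes to it.
With a 528-bit output there are 2^528 possible digests, so a generic brute-force preimage search costs about 2^528 evaluations.
Step 3: Security level = 528 bits.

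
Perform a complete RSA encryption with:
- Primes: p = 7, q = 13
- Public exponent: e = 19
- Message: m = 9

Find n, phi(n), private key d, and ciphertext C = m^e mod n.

Step 1: n = 7 * 13 = 91.
Step 2: phi(n) = (7-1)(13-1) = 6 * 12 = 72.
Step 3: Find d = 19^(-1) mod 72 = 19.
  Verify: 19 * 19 = 361 = 1 (mod 72).
Step 4: C = 9^19 mod 91 = 9.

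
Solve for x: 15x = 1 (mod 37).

Step 1: We need x such that 15 * x = 1 (mod 37).
Step 2: Using the extended Euclidean algorithm or trial:
  15 * 5 = 75 = 2 * 37 + 1.
Step 3: Since 75 mod 37 = 1, the inverse is x = 5.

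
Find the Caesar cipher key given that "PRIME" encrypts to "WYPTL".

Step 1: Compare first letters: P (position 15) -> W (position 22).
Step 2: Shift = (22 - 15) mod 26 = 7.
The shift value is 7.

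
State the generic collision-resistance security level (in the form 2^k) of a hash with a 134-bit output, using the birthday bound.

Step 1: The birthday paradox gives collision probability ~50% after sqrt(2^n) = 2^(n/2) hashes.
Step 2: For 134-bit output: 2^(134/2) = 2^67.
Step 3: Approximately 2^67 hash computations needed.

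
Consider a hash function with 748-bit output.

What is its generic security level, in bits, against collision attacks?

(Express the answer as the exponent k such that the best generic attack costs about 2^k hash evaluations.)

Step 1: The hash has a 748-bit output.
Step 2: Collision resistance means it should be infeasible to find any x != y with h(x) = h(y).
By the birthday bound, a generic collision search succeeds after about sqrt(2^748) = 2^(748/2) = 2^374 evaluations.
Step 3: Security level = 374 bits.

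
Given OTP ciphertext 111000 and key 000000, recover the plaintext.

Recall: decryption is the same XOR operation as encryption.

Step 1: XOR ciphertext with key:
  Ciphertext: 111000
  Key:        000000
  XOR:        111000
Step 2: Plaintext = 111000 = 56 in decimal.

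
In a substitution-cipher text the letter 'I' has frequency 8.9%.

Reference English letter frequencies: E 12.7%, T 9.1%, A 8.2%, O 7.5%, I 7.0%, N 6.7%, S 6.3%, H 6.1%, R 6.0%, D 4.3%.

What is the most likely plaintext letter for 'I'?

Step 1: The observed frequency is 8.9%.
Step 2: Compare with English frequencies:
  E: 12.7% (difference: 3.8%)
  T: 9.1% (difference: 0.2%) <-- closest
  A: 8.2% (difference: 0.7%)
  O: 7.5% (difference: 1.4%)
  I: 7.0% (difference: 1.9%)
  N: 6.7% (difference: 2.2%)
  S: 6.3% (difference: 2.6%)
  H: 6.1% (difference: 2.8%)
  R: 6.0% (difference: 2.9%)
  D: 4.3% (difference: 4.6%)
Step 3: 'I' most likely represents 'T' (frequency 9.1%).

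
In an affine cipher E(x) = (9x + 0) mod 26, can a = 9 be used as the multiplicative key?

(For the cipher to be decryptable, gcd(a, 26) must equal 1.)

Step 1: Compute gcd(9, 26).
Step 2: gcd(9, 26) = 1.
Since gcd = 1, 9 is coprime with 26, so it is a valid key.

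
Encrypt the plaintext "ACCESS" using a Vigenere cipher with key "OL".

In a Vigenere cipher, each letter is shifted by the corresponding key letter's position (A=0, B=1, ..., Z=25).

Step 1: Repeat key to match plaintext length:
  Plaintext: ACCESS
  Key:       OLOLOL
Step 2: Encrypt each letter:
  A(0) + O(14) = (0+14) mod 26 = 14 = O
  C(2) + L(11) = (2+11) mod 26 = 13 = N
  C(2) + O(14) = (2+14) mod 26 = 16 = Q
  E(4) + L(11) = (4+11) mod 26 = 15 = P
  S(18) + O(14) = (18+14) mod 26 = 6 = G
  S(18) + L(11) = (18+11) mod 26 = 3 = D
Ciphertext: ONQPGD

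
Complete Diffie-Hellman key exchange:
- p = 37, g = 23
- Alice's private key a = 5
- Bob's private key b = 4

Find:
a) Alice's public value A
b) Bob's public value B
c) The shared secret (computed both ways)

Step 1: A = g^a mod p = 23^5 mod 37 = 8.
Step 2: B = g^b mod p = 23^4 mod 37 = 10.
Step 3: Alice computes s = B^a mod p = 10^5 mod 37 = 26.
Step 4: Bob computes s = A^b mod p = 8^4 mod 37 = 26.
Both sides agree: shared secret = 26.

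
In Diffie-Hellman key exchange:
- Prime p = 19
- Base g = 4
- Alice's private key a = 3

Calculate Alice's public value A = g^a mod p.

Step 1: A = g^a mod p = 4^3 mod 19.
  4^1 mod 19 = 4
  4^2 mod 19 = (4 * 4) mod 19 = 16
  4^3 mod 19 = (16 * 4) mod 19 = 7
Result: A = 7.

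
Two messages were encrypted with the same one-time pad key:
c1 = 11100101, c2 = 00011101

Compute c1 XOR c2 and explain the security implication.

Step 1: c1 XOR c2 = (m1 XOR k) XOR (m2 XOR k).
Step 2: By XOR associativity/commutativity: = m1 XOR m2 XOR k XOR k = m1 XOR m2.
Step 3: 11100101 XOR 00011101 = 11111000 = 248.
Step 4: The key cancels out! An attacker learns m1 XOR m2 = 248, revealing the relationship between plaintexts.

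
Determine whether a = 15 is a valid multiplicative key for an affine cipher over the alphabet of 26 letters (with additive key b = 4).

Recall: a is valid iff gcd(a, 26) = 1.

Step 1: Compute gcd(15, 26).
Step 2: gcd(15, 26) = 1.
Since gcd = 1, 15 is coprime with 26, so it is a valid key.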